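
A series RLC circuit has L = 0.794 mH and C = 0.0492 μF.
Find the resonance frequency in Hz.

Step 1 — Resonance condition Im(Z)=0 gives ω₀ = 1/√(LC).
Step 2 — ω₀ = 1/√(0.000794·4.92e-08) = 1.6e+05 rad/s.
Step 3 — f₀ = ω₀/(2π) = 2.546e+04 Hz.

f₀ = 2.546e+04 Hz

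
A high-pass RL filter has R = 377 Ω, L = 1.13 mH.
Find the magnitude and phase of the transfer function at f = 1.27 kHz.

Step 1 — Angular frequency: ω = 2π·1270 = 7980 rad/s.
Step 2 — Transfer function: H(jω) = jωL/(R + jωL).
Step 3 — Numerator jωL = j·9.017; denominator R + jωL = 377 + j9.017.
Step 4 — H = 0.0005717 + j0.0239.
Step 5 — Magnitude: |H| = 0.02391 (-32.4 dB); phase: φ = 88.6°.

|H| = 0.02391 (-32.4 dB), φ = 88.6°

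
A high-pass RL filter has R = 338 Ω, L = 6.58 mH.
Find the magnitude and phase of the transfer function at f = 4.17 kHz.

Step 1 — Angular frequency: ω = 2π·4170 = 2.62e+04 rad/s.
Step 2 — Transfer function: H(jω) = jωL/(R + jωL).
Step 3 — Numerator jωL = j·172.4; denominator R + jωL = 338 + j172.4.
Step 4 — H = 0.2065 + j0.4048.
Step 5 — Magnitude: |H| = 0.4544 (-6.9 dB); phase: φ = 63.0°.

|H| = 0.4544 (-6.9 dB), φ = 63.0°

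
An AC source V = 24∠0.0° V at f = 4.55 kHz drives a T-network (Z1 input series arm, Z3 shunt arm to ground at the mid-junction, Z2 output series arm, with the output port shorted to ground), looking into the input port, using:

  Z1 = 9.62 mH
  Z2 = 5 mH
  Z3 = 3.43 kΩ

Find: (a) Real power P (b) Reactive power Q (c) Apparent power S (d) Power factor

Step 1 — Angular frequency: ω = 2π·f = 2π·4550 = 2.859e+04 rad/s.
Step 2 — Component impedances:
  Z1: Z = jωL = j·2.859e+04·0.00962 = 0 + j275 Ω
  Z2: Z = jωL = j·2.859e+04·0.005 = 0 + j142.9 Ω
  Z3: Z = R = 3430 Ω
Step 3 — With the output port shorted to ground, the output series arm Z2 runs from the junction to ground; the shunt arm Z3 also runs from the junction to ground. They appear in parallel: Z3 || Z2 = 5.947 + j142.7 Ω.
Step 4 — Series with input arm Z1: Z_in = Z1 + (Z3 || Z2) = 5.947 + j417.7 Ω = 417.8∠89.2° Ω.
Step 5 — Source phasor: V = 24∠0.0° V = 24 V.
Step 6 — Current: I = V / Z = 0.0008178 - j0.05744 A = 0.05745∠-89.2° A.
Step 7 — Complex power: S = V·I* = 0.01963 + j1.379 VA.
Step 8 — Real power: P = Re(S) = 0.01963 W.
Step 9 — Reactive power: Q = Im(S) = 1.379 VAR.
Step 10 — Apparent power: |S| = 1.379 VA.
Step 11 — Power factor: PF = P/|S| = 0.01423 (lagging).

(a) P = 0.01963 W  (b) Q = 1.379 VAR  (c) S = 1.379 VA  (d) PF = 0.01423 (lagging)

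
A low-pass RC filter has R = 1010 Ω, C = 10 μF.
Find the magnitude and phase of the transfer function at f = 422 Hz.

Step 1 — Angular frequency: ω = 2π·422 = 2652 rad/s.
Step 2 — Transfer function: H(jω) = 1/(1 + jωRC).
Step 3 — Denominator: 1 + jωRC = 1 + j·2652·1010·1e-05 = 1 + j26.78.
Step 4 — H = 0.001392 - j0.03729.
Step 5 — Magnitude: |H| = 0.03732 (-28.6 dB); phase: φ = -87.9°.

|H| = 0.03732 (-28.6 dB), φ = -87.9°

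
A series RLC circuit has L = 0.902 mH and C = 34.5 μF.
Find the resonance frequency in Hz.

Step 1 — Resonance condition Im(Z)=0 gives ω₀ = 1/√(LC).
Step 2 — ω₀ = 1/√(0.000902·3.45e-05) = 5669 rad/s.
Step 3 — f₀ = ω₀/(2π) = 902.2 Hz.

f₀ = 902.2 Hz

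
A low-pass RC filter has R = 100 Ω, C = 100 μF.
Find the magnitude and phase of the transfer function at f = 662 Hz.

Step 1 — Angular frequency: ω = 2π·662 = 4159 rad/s.
Step 2 — Transfer function: H(jω) = 1/(1 + jωRC).
Step 3 — Denominator: 1 + jωRC = 1 + j·4159·100·0.0001 = 1 + j41.59.
Step 4 — H = 0.0005777 - j0.02403.
Step 5 — Magnitude: |H| = 0.02403 (-32.4 dB); phase: φ = -88.6°.

|H| = 0.02403 (-32.4 dB), φ = -88.6°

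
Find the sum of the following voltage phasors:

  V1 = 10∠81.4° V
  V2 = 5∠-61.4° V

Step 1 — Convert each phasor to rectangular form:
  V1 = 10·(cos(81.4°) + j·sin(81.4°)) = 1.495 + j9.888 V
  V2 = 5·(cos(-61.4°) + j·sin(-61.4°)) = 2.393 - j4.39 V
Step 2 — Sum components: V_total = 3.889 + j5.498 V.
Step 3 — Convert to polar: |V_total| = 6.734 V, ∠V_total = 54.7°.

V_total = 6.734∠54.7° V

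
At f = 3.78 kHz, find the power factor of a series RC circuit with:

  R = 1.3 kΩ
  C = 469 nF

Step 1 — Angular frequency: ω = 2π·f = 2π·3780 = 2.375e+04 rad/s.
Step 2 — Component impedances:
  R: Z = R = 1300 Ω
  C: Z = 1/(jωC) = -j/(ω·C) = 0 - j89.78 Ω
Step 3 — Series combination: Z_total = R + C = 1300 - j89.78 Ω = 1303∠-4.0° Ω.
Step 4 — Power factor: PF = cos(φ) = Re(Z)/|Z| = 1300/1303.1 = 0.9976.
Step 5 — Type: Im(Z) = -89.78 ⇒ leading (phase φ = -4.0°).

PF = 0.9976 (leading, φ = -4.0°)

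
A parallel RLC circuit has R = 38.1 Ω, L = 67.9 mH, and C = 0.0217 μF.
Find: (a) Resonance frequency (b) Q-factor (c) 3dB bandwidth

Step 1 — Resonance: ω₀ = 1/√(LC) = 1/√(0.0679·2.17e-08) = 2.605e+04 rad/s.
Step 2 — f₀ = ω₀/(2π) = 4146 Hz.
Step 3 — Parallel Q: Q = R/(ω₀L) = 38.1/(2.605e+04·0.0679) = 0.02154.
Step 4 — Bandwidth: Δω = ω₀/Q = 1.21e+06 rad/s; BW = Δω/(2π) = 1.925e+05 Hz.

(a) f₀ = 4146 Hz  (b) Q = 0.02154  (c) BW = 1.925e+05 Hz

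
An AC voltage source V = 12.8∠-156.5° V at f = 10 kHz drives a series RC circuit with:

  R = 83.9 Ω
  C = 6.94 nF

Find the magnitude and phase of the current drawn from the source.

Step 1 — Angular frequency: ω = 2π·f = 2π·1e+04 = 6.283e+04 rad/s.
Step 2 — Component impedances:
  R: Z = R = 83.9 Ω
  C: Z = 1/(jωC) = -j/(ω·C) = 0 - j2293 Ω
Step 3 — Series combination: Z_total = R + C = 83.9 - j2293 Ω = 2295∠-87.9° Ω.
Step 4 — Source phasor: V = 12.8∠-156.5° V = -11.74 - j5.104 V.
Step 5 — Ohm's law: I = V / Z_total = (-11.74 - j5.104) / (83.9 - j2293) = 0.002036 - j0.005193 A.
Step 6 — Convert to polar: |I| = 0.005578 A, ∠I = -68.6°.

I = 0.005578∠-68.6° A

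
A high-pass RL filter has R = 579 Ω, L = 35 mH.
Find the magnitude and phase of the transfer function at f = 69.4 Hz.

Step 1 — Angular frequency: ω = 2π·69.4 = 436.1 rad/s.
Step 2 — Transfer function: H(jω) = jωL/(R + jωL).
Step 3 — Numerator jωL = j·15.26; denominator R + jωL = 579 + j15.26.
Step 4 — H = 0.0006943 + j0.02634.
Step 5 — Magnitude: |H| = 0.02635 (-31.6 dB); phase: φ = 88.5°.

|H| = 0.02635 (-31.6 dB), φ = 88.5°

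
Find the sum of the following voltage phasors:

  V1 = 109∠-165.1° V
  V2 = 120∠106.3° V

Step 1 — Convert each phasor to rectangular form:
  V1 = 109·(cos(-165.1°) + j·sin(-165.1°)) = -105.3 - j28.03 V
  V2 = 120·(cos(106.3°) + j·sin(106.3°)) = -33.68 + j115.2 V
Step 2 — Sum components: V_total = -139 + j87.15 V.
Step 3 — Convert to polar: |V_total| = 164.1 V, ∠V_total = 147.9°.

V_total = 164.1∠147.9° V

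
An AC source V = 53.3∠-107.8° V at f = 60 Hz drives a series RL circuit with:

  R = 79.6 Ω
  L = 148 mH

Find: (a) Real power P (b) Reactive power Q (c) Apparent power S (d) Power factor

Step 1 — Angular frequency: ω = 2π·f = 2π·60 = 377 rad/s.
Step 2 — Component impedances:
  R: Z = R = 79.6 Ω
  L: Z = jωL = j·377·0.148 = 0 + j55.79 Ω
Step 3 — Series combination: Z_total = R + L = 79.6 + j55.79 Ω = 97.21∠35.0° Ω.
Step 4 — Source phasor: V = 53.3∠-107.8° V = -16.29 - j50.75 V.
Step 5 — Current: I = V / Z = -0.4369 - j0.3313 A = 0.5483∠-142.8° A.
Step 6 — Complex power: S = V·I* = 23.93 + j16.77 VA.
Step 7 — Real power: P = Re(S) = 23.93 W.
Step 8 — Reactive power: Q = Im(S) = 16.77 VAR.
Step 9 — Apparent power: |S| = 29.23 VA.
Step 10 — Power factor: PF = P/|S| = 0.8189 (lagging).

(a) P = 23.93 W  (b) Q = 16.77 VAR  (c) S = 29.23 VA  (d) PF = 0.8189 (lagging)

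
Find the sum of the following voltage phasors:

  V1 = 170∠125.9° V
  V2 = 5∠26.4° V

Step 1 — Convert each phasor to rectangular form:
  V1 = 170·(cos(125.9°) + j·sin(125.9°)) = -99.68 + j137.7 V
  V2 = 5·(cos(26.4°) + j·sin(26.4°)) = 4.479 + j2.223 V
Step 2 — Sum components: V_total = -95.2 + j139.9 V.
Step 3 — Convert to polar: |V_total| = 169.2 V, ∠V_total = 124.2°.

V_total = 169.2∠124.2° V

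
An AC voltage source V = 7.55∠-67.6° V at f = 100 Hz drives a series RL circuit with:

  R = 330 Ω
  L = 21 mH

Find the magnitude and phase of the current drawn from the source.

Step 1 — Angular frequency: ω = 2π·f = 2π·100 = 628.3 rad/s.
Step 2 — Component impedances:
  R: Z = R = 330 Ω
  L: Z = jωL = j·628.3·0.021 = 0 + j13.19 Ω
Step 3 — Series combination: Z_total = R + L = 330 + j13.19 Ω = 330.3∠2.3° Ω.
Step 4 — Source phasor: V = 7.55∠-67.6° V = 2.877 - j6.98 V.
Step 5 — Ohm's law: I = V / Z_total = (2.877 - j6.98) / (330 + j13.19) = 0.00786 - j0.02147 A.
Step 6 — Convert to polar: |I| = 0.02286 A, ∠I = -69.9°.

I = 0.02286∠-69.9° A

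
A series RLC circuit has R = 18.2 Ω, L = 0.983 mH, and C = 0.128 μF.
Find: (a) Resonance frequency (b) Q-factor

Step 1 — Resonance condition Im(Z)=0 gives ω₀ = 1/√(LC).
Step 2 — ω₀ = 1/√(0.000983·1.28e-07) = 8.915e+04 rad/s.
Step 3 — f₀ = ω₀/(2π) = 1.419e+04 Hz.
Step 4 — Series Q: Q = ω₀L/R = 8.915e+04·0.000983/18.2 = 4.815.

(a) f₀ = 1.419e+04 Hz  (b) Q = 4.815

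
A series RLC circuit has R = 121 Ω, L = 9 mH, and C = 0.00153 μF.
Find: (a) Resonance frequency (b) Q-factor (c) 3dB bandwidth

Step 1 — Resonance: ω₀ = 1/√(LC) = 1/√(0.009·1.53e-09) = 2.695e+05 rad/s.
Step 2 — f₀ = ω₀/(2π) = 4.289e+04 Hz.
Step 3 — Series Q: Q = ω₀L/R = 2.695e+05·0.009/121 = 20.04.
Step 4 — Bandwidth: Δω = ω₀/Q = 1.344e+04 rad/s; BW = Δω/(2π) = 2140 Hz.

(a) f₀ = 4.289e+04 Hz  (b) Q = 20.04  (c) BW = 2140 Hz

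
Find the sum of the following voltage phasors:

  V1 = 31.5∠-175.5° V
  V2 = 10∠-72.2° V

Step 1 — Convert each phasor to rectangular form:
  V1 = 31.5·(cos(-175.5°) + j·sin(-175.5°)) = -31.4 - j2.471 V
  V2 = 10·(cos(-72.2°) + j·sin(-72.2°)) = 3.057 - j9.521 V
Step 2 — Sum components: V_total = -28.35 - j11.99 V.
Step 3 — Convert to polar: |V_total| = 30.78 V, ∠V_total = -157.1°.

V_total = 30.78∠-157.1° V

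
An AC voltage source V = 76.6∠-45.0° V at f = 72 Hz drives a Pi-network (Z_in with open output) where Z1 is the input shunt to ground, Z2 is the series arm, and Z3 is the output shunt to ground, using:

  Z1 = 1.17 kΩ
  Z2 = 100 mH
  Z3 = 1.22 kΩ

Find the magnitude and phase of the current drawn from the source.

Step 1 — Angular frequency: ω = 2π·f = 2π·72 = 452.4 rad/s.
Step 2 — Component impedances:
  Z1: Z = R = 1170 Ω
  Z2: Z = jωL = j·452.4·0.1 = 0 + j45.24 Ω
  Z3: Z = R = 1220 Ω
Step 3 — With open output, the series arm Z2 and the output shunt Z3 appear in series to ground: Z2 + Z3 = 1220 + j45.24 Ω.
Step 4 — Parallel with input shunt Z1: Z_in = Z1 || (Z2 + Z3) = 597.4 + j10.84 Ω = 597.5∠1.0° Ω.
Step 5 — Source phasor: V = 76.6∠-45.0° V = 54.16 - j54.16 V.
Step 6 — Ohm's law: I = V / Z_total = (54.16 - j54.16) / (597.4 + j10.84) = 0.08899 - j0.09227 A.
Step 7 — Convert to polar: |I| = 0.1282 A, ∠I = -46.0°.

I = 0.1282∠-46.0° A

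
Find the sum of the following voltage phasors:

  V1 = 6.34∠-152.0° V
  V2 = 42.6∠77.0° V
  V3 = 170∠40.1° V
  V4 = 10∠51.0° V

Step 1 — Convert each phasor to rectangular form:
  V1 = 6.34·(cos(-152.0°) + j·sin(-152.0°)) = -5.598 - j2.976 V
  V2 = 42.6·(cos(77.0°) + j·sin(77.0°)) = 9.583 + j41.51 V
  V3 = 170·(cos(40.1°) + j·sin(40.1°)) = 130 + j109.5 V
  V4 = 10·(cos(51.0°) + j·sin(51.0°)) = 6.293 + j7.771 V
Step 2 — Sum components: V_total = 140.3 + j155.8 V.
Step 3 — Convert to polar: |V_total| = 209.7 V, ∠V_total = 48.0°.

V_total = 209.7∠48.0° V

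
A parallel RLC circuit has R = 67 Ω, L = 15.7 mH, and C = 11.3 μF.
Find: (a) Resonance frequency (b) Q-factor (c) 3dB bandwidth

Step 1 — Resonance: ω₀ = 1/√(LC) = 1/√(0.0157·1.13e-05) = 2374 rad/s.
Step 2 — f₀ = ω₀/(2π) = 377.9 Hz.
Step 3 — Parallel Q: Q = R/(ω₀L) = 67/(2374·0.0157) = 1.797.
Step 4 — Bandwidth: Δω = ω₀/Q = 1321 rad/s; BW = Δω/(2π) = 210.2 Hz.

(a) f₀ = 377.9 Hz  (b) Q = 1.797  (c) BW = 210.2 Hz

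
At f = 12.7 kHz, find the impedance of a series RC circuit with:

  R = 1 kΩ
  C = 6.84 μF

Step 1 — Angular frequency: ω = 2π·f = 2π·1.27e+04 = 7.98e+04 rad/s.
Step 2 — Component impedances:
  R: Z = R = 1000 Ω
  C: Z = 1/(jωC) = -j/(ω·C) = 0 - j1.832 Ω
Step 3 — Series combination: Z_total = R + C = 1000 - j1.832 Ω = 1000∠-0.1° Ω.

Z = 1000 - j1.832 Ω = 1000∠-0.1° Ω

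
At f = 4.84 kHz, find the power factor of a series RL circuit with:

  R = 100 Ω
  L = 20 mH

Step 1 — Angular frequency: ω = 2π·f = 2π·4840 = 3.041e+04 rad/s.
Step 2 — Component impedances:
  R: Z = R = 100 Ω
  L: Z = jωL = j·3.041e+04·0.02 = 0 + j608.2 Ω
Step 3 — Series combination: Z_total = R + L = 100 + j608.2 Ω = 616.4∠80.7° Ω.
Step 4 — Power factor: PF = cos(φ) = Re(Z)/|Z| = 100/616.4 = 0.1622.
Step 5 — Type: Im(Z) = 608.2 ⇒ lagging (phase φ = 80.7°).

PF = 0.1622 (lagging, φ = 80.7°)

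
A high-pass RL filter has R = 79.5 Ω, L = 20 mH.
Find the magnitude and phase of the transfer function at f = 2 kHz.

Step 1 — Angular frequency: ω = 2π·2000 = 1.257e+04 rad/s.
Step 2 — Transfer function: H(jω) = jωL/(R + jωL).
Step 3 — Numerator jωL = j·251.3; denominator R + jωL = 79.5 + j251.3.
Step 4 — H = 0.909 + j0.2875.
Step 5 — Magnitude: |H| = 0.9534 (-0.4 dB); phase: φ = 17.6°.

|H| = 0.9534 (-0.4 dB), φ = 17.6°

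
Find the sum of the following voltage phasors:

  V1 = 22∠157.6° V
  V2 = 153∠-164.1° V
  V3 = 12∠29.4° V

Step 1 — Convert each phasor to rectangular form:
  V1 = 22·(cos(157.6°) + j·sin(157.6°)) = -20.34 + j8.384 V
  V2 = 153·(cos(-164.1°) + j·sin(-164.1°)) = -147.1 - j41.92 V
  V3 = 12·(cos(29.4°) + j·sin(29.4°)) = 10.45 + j5.891 V
Step 2 — Sum components: V_total = -157 - j27.64 V.
Step 3 — Convert to polar: |V_total| = 159.4 V, ∠V_total = -170.0°.

V_total = 159.4∠-170.0° V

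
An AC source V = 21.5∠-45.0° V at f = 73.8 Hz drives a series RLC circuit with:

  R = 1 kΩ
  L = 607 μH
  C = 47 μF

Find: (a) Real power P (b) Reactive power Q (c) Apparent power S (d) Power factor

Step 1 — Angular frequency: ω = 2π·f = 2π·73.8 = 463.7 rad/s.
Step 2 — Component impedances:
  R: Z = R = 1000 Ω
  L: Z = jωL = j·463.7·0.000607 = 0 + j0.2815 Ω
  C: Z = 1/(jωC) = -j/(ω·C) = 0 - j45.88 Ω
Step 3 — Series combination: Z_total = R + L + C = 1000 - j45.6 Ω = 1001∠-2.6° Ω.
Step 4 — Source phasor: V = 21.5∠-45.0° V = 15.2 - j15.2 V.
Step 5 — Current: I = V / Z = 0.01586 - j0.01448 A = 0.02148∠-42.4° A.
Step 6 — Complex power: S = V·I* = 0.4613 - j0.02104 VA.
Step 7 — Real power: P = Re(S) = 0.4613 W.
Step 8 — Reactive power: Q = Im(S) = -0.02104 VAR.
Step 9 — Apparent power: |S| = 0.4618 VA.
Step 10 — Power factor: PF = P/|S| = 0.999 (leading).

(a) P = 0.4613 W  (b) Q = -0.02104 VAR  (c) S = 0.4618 VA  (d) PF = 0.999 (leading)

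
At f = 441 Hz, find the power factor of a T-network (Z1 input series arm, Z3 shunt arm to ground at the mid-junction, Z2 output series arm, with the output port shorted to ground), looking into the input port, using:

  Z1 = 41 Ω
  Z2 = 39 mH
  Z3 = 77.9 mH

Step 1 — Angular frequency: ω = 2π·f = 2π·441 = 2771 rad/s.
Step 2 — Component impedances:
  Z1: Z = R = 41 Ω
  Z2: Z = jωL = j·2771·0.039 = 0 + j108.1 Ω
  Z3: Z = jωL = j·2771·0.0779 = 0 + j215.9 Ω
Step 3 — With the output port shorted to ground, the output series arm Z2 runs from the junction to ground; the shunt arm Z3 also runs from the junction to ground. They appear in parallel: Z3 || Z2 = 0 + j72.01 Ω.
Step 4 — Series with input arm Z1: Z_in = Z1 + (Z3 || Z2) = 41 + j72.01 Ω = 82.87∠60.3° Ω.
Step 5 — Power factor: PF = cos(φ) = Re(Z)/|Z| = 41/82.87 = 0.4948.
Step 6 — Type: Im(Z) = 72.01 ⇒ lagging (phase φ = 60.3°).

PF = 0.4948 (lagging, φ = 60.3°)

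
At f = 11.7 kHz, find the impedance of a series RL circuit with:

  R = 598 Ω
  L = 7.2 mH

Step 1 — Angular frequency: ω = 2π·f = 2π·1.17e+04 = 7.351e+04 rad/s.
Step 2 — Component impedances:
  R: Z = R = 598 Ω
  L: Z = jωL = j·7.351e+04·0.0072 = 0 + j529.3 Ω
Step 3 — Series combination: Z_total = R + L = 598 + j529.3 Ω = 798.6∠41.5° Ω.

Z = 598 + j529.3 Ω = 798.6∠41.5° Ω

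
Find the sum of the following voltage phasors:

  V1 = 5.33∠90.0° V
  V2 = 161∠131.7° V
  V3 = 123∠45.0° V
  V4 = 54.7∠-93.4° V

Step 1 — Convert each phasor to rectangular form:
  V1 = 5.33·(cos(90.0°) + j·sin(90.0°)) = 0 + j5.33 V
  V2 = 161·(cos(131.7°) + j·sin(131.7°)) = -107.1 + j120.2 V
  V3 = 123·(cos(45.0°) + j·sin(45.0°)) = 86.97 + j86.97 V
  V4 = 54.7·(cos(-93.4°) + j·sin(-93.4°)) = -3.244 - j54.6 V
Step 2 — Sum components: V_total = -23.37 + j157.9 V.
Step 3 — Convert to polar: |V_total| = 159.6 V, ∠V_total = 98.4°.

V_total = 159.6∠98.4° V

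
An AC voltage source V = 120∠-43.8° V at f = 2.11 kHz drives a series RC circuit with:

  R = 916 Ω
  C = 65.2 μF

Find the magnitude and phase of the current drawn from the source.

Step 1 — Angular frequency: ω = 2π·f = 2π·2110 = 1.326e+04 rad/s.
Step 2 — Component impedances:
  R: Z = R = 916 Ω
  C: Z = 1/(jωC) = -j/(ω·C) = 0 - j1.157 Ω
Step 3 — Series combination: Z_total = R + C = 916 - j1.157 Ω = 916∠-0.1° Ω.
Step 4 — Source phasor: V = 120∠-43.8° V = 86.61 - j83.06 V.
Step 5 — Ohm's law: I = V / Z_total = (86.61 - j83.06) / (916 - j1.157) = 0.09467 - j0.09055 A.
Step 6 — Convert to polar: |I| = 0.131 A, ∠I = -43.7°.

I = 0.131∠-43.7° A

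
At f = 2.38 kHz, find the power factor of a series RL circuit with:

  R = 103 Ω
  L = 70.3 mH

Step 1 — Angular frequency: ω = 2π·f = 2π·2380 = 1.495e+04 rad/s.
Step 2 — Component impedances:
  R: Z = R = 103 Ω
  L: Z = jωL = j·1.495e+04·0.0703 = 0 + j1051 Ω
Step 3 — Series combination: Z_total = R + L = 103 + j1051 Ω = 1056∠84.4° Ω.
Step 4 — Power factor: PF = cos(φ) = Re(Z)/|Z| = 103/1056.3 = 0.09751.
Step 5 — Type: Im(Z) = 1051 ⇒ lagging (phase φ = 84.4°).

PF = 0.09751 (lagging, φ = 84.4°)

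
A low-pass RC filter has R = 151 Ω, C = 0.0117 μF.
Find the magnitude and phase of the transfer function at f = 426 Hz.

Step 1 — Angular frequency: ω = 2π·426 = 2677 rad/s.
Step 2 — Transfer function: H(jω) = 1/(1 + jωRC).
Step 3 — Denominator: 1 + jωRC = 1 + j·2677·151·1.17e-08 = 1 + j0.004729.
Step 4 — H = 1 - j0.004729.
Step 5 — Magnitude: |H| = 1 (-0.0 dB); phase: φ = -0.3°.

|H| = 1 (-0.0 dB), φ = -0.3°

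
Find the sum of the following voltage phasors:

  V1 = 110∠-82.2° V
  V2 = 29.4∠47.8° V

Step 1 — Convert each phasor to rectangular form:
  V1 = 110·(cos(-82.2°) + j·sin(-82.2°)) = 14.93 - j109 V
  V2 = 29.4·(cos(47.8°) + j·sin(47.8°)) = 19.75 + j21.78 V
Step 2 — Sum components: V_total = 34.68 - j87.2 V.
Step 3 — Convert to polar: |V_total| = 93.84 V, ∠V_total = -68.3°.

V_total = 93.84∠-68.3° V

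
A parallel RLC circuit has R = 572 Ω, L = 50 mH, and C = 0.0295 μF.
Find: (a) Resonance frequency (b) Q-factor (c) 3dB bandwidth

Step 1 — Resonance: ω₀ = 1/√(LC) = 1/√(0.05·2.95e-08) = 2.604e+04 rad/s.
Step 2 — f₀ = ω₀/(2π) = 4144 Hz.
Step 3 — Parallel Q: Q = R/(ω₀L) = 572/(2.604e+04·0.05) = 0.4394.
Step 4 — Bandwidth: Δω = ω₀/Q = 5.926e+04 rad/s; BW = Δω/(2π) = 9432 Hz.

(a) f₀ = 4144 Hz  (b) Q = 0.4394  (c) BW = 9432 Hz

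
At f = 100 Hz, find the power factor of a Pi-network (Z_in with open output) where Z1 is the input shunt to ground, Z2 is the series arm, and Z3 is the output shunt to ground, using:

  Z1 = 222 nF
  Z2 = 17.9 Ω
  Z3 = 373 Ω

Step 1 — Angular frequency: ω = 2π·f = 2π·100 = 628.3 rad/s.
Step 2 — Component impedances:
  Z1: Z = 1/(jωC) = -j/(ω·C) = 0 - j7169 Ω
  Z2: Z = R = 17.9 Ω
  Z3: Z = R = 373 Ω
Step 3 — With open output, the series arm Z2 and the output shunt Z3 appear in series to ground: Z2 + Z3 = 390.9 Ω.
Step 4 — Parallel with input shunt Z1: Z_in = Z1 || (Z2 + Z3) = 389.7 - j21.25 Ω = 390.3∠-3.1° Ω.
Step 5 — Power factor: PF = cos(φ) = Re(Z)/|Z| = 389.7/390.3 = 0.9985.
Step 6 — Type: Im(Z) = -21.25 ⇒ leading (phase φ = -3.1°).

PF = 0.9985 (leading, φ = -3.1°)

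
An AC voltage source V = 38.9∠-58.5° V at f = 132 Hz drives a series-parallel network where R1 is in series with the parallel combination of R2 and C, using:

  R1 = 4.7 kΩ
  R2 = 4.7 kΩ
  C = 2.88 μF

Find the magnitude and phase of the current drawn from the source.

Step 1 — Angular frequency: ω = 2π·f = 2π·132 = 829.4 rad/s.
Step 2 — Component impedances:
  R1: Z = R = 4700 Ω
  R2: Z = R = 4700 Ω
  C: Z = 1/(jωC) = -j/(ω·C) = 0 - j418.7 Ω
Step 3 — Parallel branch: R2 || C = 1/(1/R2 + 1/C) = 37 - j415.4 Ω.
Step 4 — Series with R1: Z_total = R1 + (R2 || C) = 4737 - j415.4 Ω = 4755∠-5.0° Ω.
Step 5 — Source phasor: V = 38.9∠-58.5° V = 20.33 - j33.17 V.
Step 6 — Ohm's law: I = V / Z_total = (20.33 - j33.17) / (4737 - j415.4) = 0.004867 - j0.006575 A.
Step 7 — Convert to polar: |I| = 0.008181 A, ∠I = -53.5°.

I = 0.008181∠-53.5° A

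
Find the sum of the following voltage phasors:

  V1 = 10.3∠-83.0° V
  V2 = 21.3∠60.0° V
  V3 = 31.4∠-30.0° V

Step 1 — Convert each phasor to rectangular form:
  V1 = 10.3·(cos(-83.0°) + j·sin(-83.0°)) = 1.255 - j10.22 V
  V2 = 21.3·(cos(60.0°) + j·sin(60.0°)) = 10.65 + j18.45 V
  V3 = 31.4·(cos(-30.0°) + j·sin(-30.0°)) = 27.19 - j15.7 V
Step 2 — Sum components: V_total = 39.1 - j7.477 V.
Step 3 — Convert to polar: |V_total| = 39.81 V, ∠V_total = -10.8°.

V_total = 39.81∠-10.8° V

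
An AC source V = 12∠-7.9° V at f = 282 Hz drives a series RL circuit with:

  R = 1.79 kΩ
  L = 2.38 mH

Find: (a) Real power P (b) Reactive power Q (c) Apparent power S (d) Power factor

Step 1 — Angular frequency: ω = 2π·f = 2π·282 = 1772 rad/s.
Step 2 — Component impedances:
  R: Z = R = 1790 Ω
  L: Z = jωL = j·1772·0.00238 = 0 + j4.217 Ω
Step 3 — Series combination: Z_total = R + L = 1790 + j4.217 Ω = 1790∠0.1° Ω.
Step 4 — Source phasor: V = 12∠-7.9° V = 11.89 - j1.649 V.
Step 5 — Current: I = V / Z = 0.006638 - j0.0009371 A = 0.006704∠-8.0° A.
Step 6 — Complex power: S = V·I* = 0.08045 + j0.0001895 VA.
Step 7 — Real power: P = Re(S) = 0.08045 W.
Step 8 — Reactive power: Q = Im(S) = 0.0001895 VAR.
Step 9 — Apparent power: |S| = 0.08045 VA.
Step 10 — Power factor: PF = P/|S| = 1 (lagging).

(a) P = 0.08045 W  (b) Q = 0.0001895 VAR  (c) S = 0.08045 VA  (d) PF = 1 (lagging)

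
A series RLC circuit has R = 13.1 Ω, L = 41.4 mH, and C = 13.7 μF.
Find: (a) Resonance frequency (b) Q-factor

Step 1 — Resonance condition Im(Z)=0 gives ω₀ = 1/√(LC).
Step 2 — ω₀ = 1/√(0.0414·1.37e-05) = 1328 rad/s.
Step 3 — f₀ = ω₀/(2π) = 211.3 Hz.
Step 4 — Series Q: Q = ω₀L/R = 1328·0.0414/13.1 = 4.196.

(a) f₀ = 211.3 Hz  (b) Q = 4.196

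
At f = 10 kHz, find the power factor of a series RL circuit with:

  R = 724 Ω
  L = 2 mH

Step 1 — Angular frequency: ω = 2π·f = 2π·1e+04 = 6.283e+04 rad/s.
Step 2 — Component impedances:
  R: Z = R = 724 Ω
  L: Z = jωL = j·6.283e+04·0.002 = 0 + j125.7 Ω
Step 3 — Series combination: Z_total = R + L = 724 + j125.7 Ω = 734.8∠9.8° Ω.
Step 4 — Power factor: PF = cos(φ) = Re(Z)/|Z| = 724/734.8 = 0.9853.
Step 5 — Type: Im(Z) = 125.7 ⇒ lagging (phase φ = 9.8°).

PF = 0.9853 (lagging, φ = 9.8°)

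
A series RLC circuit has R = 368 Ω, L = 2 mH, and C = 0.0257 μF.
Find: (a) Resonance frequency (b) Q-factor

Step 1 — Resonance condition Im(Z)=0 gives ω₀ = 1/√(LC).
Step 2 — ω₀ = 1/√(0.002·2.57e-08) = 1.395e+05 rad/s.
Step 3 — f₀ = ω₀/(2π) = 2.22e+04 Hz.
Step 4 — Series Q: Q = ω₀L/R = 1.395e+05·0.002/368 = 0.7581.

(a) f₀ = 2.22e+04 Hz  (b) Q = 0.7581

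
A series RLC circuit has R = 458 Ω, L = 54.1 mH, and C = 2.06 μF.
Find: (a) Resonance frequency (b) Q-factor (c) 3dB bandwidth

Step 1 — Resonance: ω₀ = 1/√(LC) = 1/√(0.0541·2.06e-06) = 2995 rad/s.
Step 2 — f₀ = ω₀/(2π) = 476.7 Hz.
Step 3 — Series Q: Q = ω₀L/R = 2995·0.0541/458 = 0.3538.
Step 4 — Bandwidth: Δω = ω₀/Q = 8466 rad/s; BW = Δω/(2π) = 1347 Hz.

(a) f₀ = 476.7 Hz  (b) Q = 0.3538  (c) BW = 1347 Hz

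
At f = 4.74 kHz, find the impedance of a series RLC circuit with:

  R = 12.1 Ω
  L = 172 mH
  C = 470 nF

Step 1 — Angular frequency: ω = 2π·f = 2π·4740 = 2.978e+04 rad/s.
Step 2 — Component impedances:
  R: Z = R = 12.1 Ω
  L: Z = jωL = j·2.978e+04·0.172 = 0 + j5123 Ω
  C: Z = 1/(jωC) = -j/(ω·C) = 0 - j71.44 Ω
Step 3 — Series combination: Z_total = R + L + C = 12.1 + j5051 Ω = 5051∠89.9° Ω.

Z = 12.1 + j5051 Ω = 5051∠89.9° Ω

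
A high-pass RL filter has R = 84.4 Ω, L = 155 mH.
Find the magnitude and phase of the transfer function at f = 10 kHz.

Step 1 — Angular frequency: ω = 2π·1e+04 = 6.283e+04 rad/s.
Step 2 — Transfer function: H(jω) = jωL/(R + jωL).
Step 3 — Numerator jωL = j·9739; denominator R + jωL = 84.4 + j9739.
Step 4 — H = 0.9999 + j0.008666.
Step 5 — Magnitude: |H| = 1 (-0.0 dB); phase: φ = 0.5°.

|H| = 1 (-0.0 dB), φ = 0.5°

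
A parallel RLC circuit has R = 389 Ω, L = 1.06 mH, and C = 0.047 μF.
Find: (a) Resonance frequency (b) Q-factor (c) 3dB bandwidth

Step 1 — Resonance: ω₀ = 1/√(LC) = 1/√(0.00106·4.7e-08) = 1.417e+05 rad/s.
Step 2 — f₀ = ω₀/(2π) = 2.255e+04 Hz.
Step 3 — Parallel Q: Q = R/(ω₀L) = 389/(1.417e+05·0.00106) = 2.59.
Step 4 — Bandwidth: Δω = ω₀/Q = 5.47e+04 rad/s; BW = Δω/(2π) = 8705 Hz.

(a) f₀ = 2.255e+04 Hz  (b) Q = 2.59  (c) BW = 8705 Hz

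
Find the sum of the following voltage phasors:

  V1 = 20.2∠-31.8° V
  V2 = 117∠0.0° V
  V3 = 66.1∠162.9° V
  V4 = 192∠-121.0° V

Step 1 — Convert each phasor to rectangular form:
  V1 = 20.2·(cos(-31.8°) + j·sin(-31.8°)) = 17.17 - j10.64 V
  V2 = 117·(cos(0.0°) + j·sin(0.0°)) = 117 V
  V3 = 66.1·(cos(162.9°) + j·sin(162.9°)) = -63.18 + j19.44 V
  V4 = 192·(cos(-121.0°) + j·sin(-121.0°)) = -98.89 - j164.6 V
Step 2 — Sum components: V_total = -27.9 - j155.8 V.
Step 3 — Convert to polar: |V_total| = 158.3 V, ∠V_total = -100.2°.

V_total = 158.3∠-100.2° V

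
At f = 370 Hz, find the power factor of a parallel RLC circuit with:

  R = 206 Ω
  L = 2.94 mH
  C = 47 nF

Step 1 — Angular frequency: ω = 2π·f = 2π·370 = 2325 rad/s.
Step 2 — Component impedances:
  R: Z = R = 206 Ω
  L: Z = jωL = j·2325·0.00294 = 0 + j6.835 Ω
  C: Z = 1/(jωC) = -j/(ω·C) = 0 - j9152 Ω
Step 3 — Parallel combination: 1/Z_total = 1/R + 1/L + 1/C; Z_total = 0.2269 + j6.832 Ω = 6.836∠88.1° Ω.
Step 4 — Power factor: PF = cos(φ) = Re(Z)/|Z| = 0.2269/6.836 = 0.03319.
Step 5 — Type: Im(Z) = 6.832 ⇒ lagging (phase φ = 88.1°).

PF = 0.03319 (lagging, φ = 88.1°)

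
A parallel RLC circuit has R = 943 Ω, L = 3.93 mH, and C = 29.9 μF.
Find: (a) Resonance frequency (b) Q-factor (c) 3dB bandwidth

Step 1 — Resonance: ω₀ = 1/√(LC) = 1/√(0.00393·2.99e-05) = 2917 rad/s.
Step 2 — f₀ = ω₀/(2π) = 464.3 Hz.
Step 3 — Parallel Q: Q = R/(ω₀L) = 943/(2917·0.00393) = 82.25.
Step 4 — Bandwidth: Δω = ω₀/Q = 35.47 rad/s; BW = Δω/(2π) = 5.645 Hz.

(a) f₀ = 464.3 Hz  (b) Q = 82.25  (c) BW = 5.645 Hz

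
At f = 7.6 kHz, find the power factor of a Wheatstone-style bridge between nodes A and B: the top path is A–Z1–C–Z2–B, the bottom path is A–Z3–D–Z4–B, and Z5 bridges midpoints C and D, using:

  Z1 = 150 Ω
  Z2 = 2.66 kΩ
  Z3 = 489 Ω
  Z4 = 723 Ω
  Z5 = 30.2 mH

Step 1 — Angular frequency: ω = 2π·f = 2π·7600 = 4.775e+04 rad/s.
Step 2 — Component impedances:
  Z1: Z = R = 150 Ω
  Z2: Z = R = 2660 Ω
  Z3: Z = R = 489 Ω
  Z4: Z = R = 723 Ω
  Z5: Z = jωL = j·4.775e+04·0.0302 = 0 + j1442 Ω
Step 3 — Bridge requires nodal analysis (the Z5 bridge couples midpoints C and D, so the two paths cannot be reduced to a simple series/parallel combination). Setting node B to ground and injecting 1 A at node A, the 3-node admittance system at A, C, D solves to V_A = Z_AB = 826.8 + j53.5 Ω = 828.6∠3.7° Ω.
Step 4 — Power factor: PF = cos(φ) = Re(Z)/|Z| = 826.83/828.56 = 0.9979.
Step 5 — Type: Im(Z) = 53.5 ⇒ lagging (phase φ = 3.7°).

PF = 0.9979 (lagging, φ = 3.7°)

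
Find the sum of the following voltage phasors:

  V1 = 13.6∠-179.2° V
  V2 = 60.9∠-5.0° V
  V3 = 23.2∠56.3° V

Step 1 — Convert each phasor to rectangular form:
  V1 = 13.6·(cos(-179.2°) + j·sin(-179.2°)) = -13.6 - j0.1899 V
  V2 = 60.9·(cos(-5.0°) + j·sin(-5.0°)) = 60.67 - j5.308 V
  V3 = 23.2·(cos(56.3°) + j·sin(56.3°)) = 12.87 + j19.3 V
Step 2 — Sum components: V_total = 59.94 + j13.8 V.
Step 3 — Convert to polar: |V_total| = 61.51 V, ∠V_total = 13.0°.

V_total = 61.51∠13.0° V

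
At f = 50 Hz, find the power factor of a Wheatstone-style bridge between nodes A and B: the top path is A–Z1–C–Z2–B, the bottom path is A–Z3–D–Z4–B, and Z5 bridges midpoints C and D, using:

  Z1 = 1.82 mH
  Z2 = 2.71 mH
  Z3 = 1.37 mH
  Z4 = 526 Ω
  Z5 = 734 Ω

Step 1 — Angular frequency: ω = 2π·f = 2π·50 = 314.2 rad/s.
Step 2 — Component impedances:
  Z1: Z = jωL = j·314.2·0.00182 = 0 + j0.5718 Ω
  Z2: Z = jωL = j·314.2·0.00271 = 0 + j0.8514 Ω
  Z3: Z = jωL = j·314.2·0.00137 = 0 + j0.4304 Ω
  Z4: Z = R = 526 Ω
  Z5: Z = R = 734 Ω
Step 3 — Bridge requires nodal analysis (the Z5 bridge couples midpoints C and D, so the two paths cannot be reduced to a simple series/parallel combination). Setting node B to ground and injecting 1 A at node A, the 3-node admittance system at A, C, D solves to V_A = Z_AB = 0.004296 + j1.423 Ω = 1.423∠89.8° Ω.
Step 4 — Power factor: PF = cos(φ) = Re(Z)/|Z| = 0.004296/1.423 = 0.003019.
Step 5 — Type: Im(Z) = 1.423 ⇒ lagging (phase φ = 89.8°).

PF = 0.003019 (lagging, φ = 89.8°)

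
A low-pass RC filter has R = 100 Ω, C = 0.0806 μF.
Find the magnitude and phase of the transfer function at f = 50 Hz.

Step 1 — Angular frequency: ω = 2π·50 = 314.2 rad/s.
Step 2 — Transfer function: H(jω) = 1/(1 + jωRC).
Step 3 — Denominator: 1 + jωRC = 1 + j·314.2·100·8.06e-08 = 1 + j0.002532.
Step 4 — H = 1 - j0.002532.
Step 5 — Magnitude: |H| = 1 (-0.0 dB); phase: φ = -0.1°.

|H| = 1 (-0.0 dB), φ = -0.1°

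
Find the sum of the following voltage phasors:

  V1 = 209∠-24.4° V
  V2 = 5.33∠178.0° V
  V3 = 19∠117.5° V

Step 1 — Convert each phasor to rectangular form:
  V1 = 209·(cos(-24.4°) + j·sin(-24.4°)) = 190.3 - j86.34 V
  V2 = 5.33·(cos(178.0°) + j·sin(178.0°)) = -5.327 + j0.186 V
  V3 = 19·(cos(117.5°) + j·sin(117.5°)) = -8.773 + j16.85 V
Step 2 — Sum components: V_total = 176.2 - j69.3 V.
Step 3 — Convert to polar: |V_total| = 189.4 V, ∠V_total = -21.5°.

V_total = 189.4∠-21.5° V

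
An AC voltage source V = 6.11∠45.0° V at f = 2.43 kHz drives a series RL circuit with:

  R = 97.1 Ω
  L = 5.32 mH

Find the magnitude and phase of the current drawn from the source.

Step 1 — Angular frequency: ω = 2π·f = 2π·2430 = 1.527e+04 rad/s.
Step 2 — Component impedances:
  R: Z = R = 97.1 Ω
  L: Z = jωL = j·1.527e+04·0.00532 = 0 + j81.23 Ω
Step 3 — Series combination: Z_total = R + L = 97.1 + j81.23 Ω = 126.6∠39.9° Ω.
Step 4 — Source phasor: V = 6.11∠45.0° V = 4.32 + j4.32 V.
Step 5 — Ohm's law: I = V / Z_total = (4.32 + j4.32) / (97.1 + j81.23) = 0.04807 + j0.004279 A.
Step 6 — Convert to polar: |I| = 0.04826 A, ∠I = 5.1°.

I = 0.04826∠5.1° A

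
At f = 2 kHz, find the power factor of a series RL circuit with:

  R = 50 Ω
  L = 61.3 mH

Step 1 — Angular frequency: ω = 2π·f = 2π·2000 = 1.257e+04 rad/s.
Step 2 — Component impedances:
  R: Z = R = 50 Ω
  L: Z = jωL = j·1.257e+04·0.0613 = 0 + j770.3 Ω
Step 3 — Series combination: Z_total = R + L = 50 + j770.3 Ω = 771.9∠86.3° Ω.
Step 4 — Power factor: PF = cos(φ) = Re(Z)/|Z| = 50/771.94 = 0.06477.
Step 5 — Type: Im(Z) = 770.3 ⇒ lagging (phase φ = 86.3°).

PF = 0.06477 (lagging, φ = 86.3°)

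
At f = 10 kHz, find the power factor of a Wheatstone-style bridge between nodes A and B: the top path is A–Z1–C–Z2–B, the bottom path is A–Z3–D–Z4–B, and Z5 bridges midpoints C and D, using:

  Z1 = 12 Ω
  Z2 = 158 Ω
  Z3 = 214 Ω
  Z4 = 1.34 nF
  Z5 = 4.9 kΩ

Step 1 — Angular frequency: ω = 2π·f = 2π·1e+04 = 6.283e+04 rad/s.
Step 2 — Component impedances:
  Z1: Z = R = 12 Ω
  Z2: Z = R = 158 Ω
  Z3: Z = R = 214 Ω
  Z4: Z = 1/(jωC) = -j/(ω·C) = 0 - j1.188e+04 Ω
  Z5: Z = R = 4900 Ω
Step 3 — Bridge requires nodal analysis (the Z5 bridge couples midpoints C and D, so the two paths cannot be reduced to a simple series/parallel combination). Setting node B to ground and injecting 1 A at node A, the 3-node admittance system at A, C, D solves to V_A = Z_AB = 169.9 - j2.416 Ω = 169.9∠-0.8° Ω.
Step 4 — Power factor: PF = cos(φ) = Re(Z)/|Z| = 169.9/169.91 = 0.9999.
Step 5 — Type: Im(Z) = -2.416 ⇒ leading (phase φ = -0.8°).

PF = 0.9999 (leading, φ = -0.8°)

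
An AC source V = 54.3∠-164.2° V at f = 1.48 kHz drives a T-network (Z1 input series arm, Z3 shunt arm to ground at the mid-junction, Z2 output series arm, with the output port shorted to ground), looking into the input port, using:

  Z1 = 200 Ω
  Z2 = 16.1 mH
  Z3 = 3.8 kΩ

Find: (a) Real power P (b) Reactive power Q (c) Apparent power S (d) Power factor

Step 1 — Angular frequency: ω = 2π·f = 2π·1480 = 9299 rad/s.
Step 2 — Component impedances:
  Z1: Z = R = 200 Ω
  Z2: Z = jωL = j·9299·0.0161 = 0 + j149.7 Ω
  Z3: Z = R = 3800 Ω
Step 3 — With the output port shorted to ground, the output series arm Z2 runs from the junction to ground; the shunt arm Z3 also runs from the junction to ground. They appear in parallel: Z3 || Z2 = 5.889 + j149.5 Ω.
Step 4 — Series with input arm Z1: Z_in = Z1 + (Z3 || Z2) = 205.9 + j149.5 Ω = 254.4∠36.0° Ω.
Step 5 — Source phasor: V = 54.3∠-164.2° V = -52.25 - j14.78 V.
Step 6 — Current: I = V / Z = -0.2003 + j0.07363 A = 0.2134∠159.8° A.
Step 7 — Complex power: S = V·I* = 9.378 + j6.808 VA.
Step 8 — Real power: P = Re(S) = 9.378 W.
Step 9 — Reactive power: Q = Im(S) = 6.808 VAR.
Step 10 — Apparent power: |S| = 11.59 VA.
Step 11 — Power factor: PF = P/|S| = 0.8092 (lagging).

(a) P = 9.378 W  (b) Q = 6.808 VAR  (c) S = 11.59 VA  (d) PF = 0.8092 (lagging)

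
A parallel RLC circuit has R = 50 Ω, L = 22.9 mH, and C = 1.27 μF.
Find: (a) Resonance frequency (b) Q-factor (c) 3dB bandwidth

Step 1 — Resonance: ω₀ = 1/√(LC) = 1/√(0.0229·1.27e-06) = 5864 rad/s.
Step 2 — f₀ = ω₀/(2π) = 933.3 Hz.
Step 3 — Parallel Q: Q = R/(ω₀L) = 50/(5864·0.0229) = 0.3724.
Step 4 — Bandwidth: Δω = ω₀/Q = 1.575e+04 rad/s; BW = Δω/(2π) = 2506 Hz.

(a) f₀ = 933.3 Hz  (b) Q = 0.3724  (c) BW = 2506 Hz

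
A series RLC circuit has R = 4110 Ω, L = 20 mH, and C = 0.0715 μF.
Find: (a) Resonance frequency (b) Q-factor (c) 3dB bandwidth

Step 1 — Resonance: ω₀ = 1/√(LC) = 1/√(0.02·7.15e-08) = 2.644e+04 rad/s.
Step 2 — f₀ = ω₀/(2π) = 4209 Hz.
Step 3 — Series Q: Q = ω₀L/R = 2.644e+04·0.02/4110 = 0.1287.
Step 4 — Bandwidth: Δω = ω₀/Q = 2.055e+05 rad/s; BW = Δω/(2π) = 3.271e+04 Hz.

(a) f₀ = 4209 Hz  (b) Q = 0.1287  (c) BW = 3.271e+04 Hz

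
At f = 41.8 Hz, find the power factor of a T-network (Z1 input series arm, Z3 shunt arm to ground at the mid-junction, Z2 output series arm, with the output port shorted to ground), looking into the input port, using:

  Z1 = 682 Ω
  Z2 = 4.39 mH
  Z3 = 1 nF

Step 1 — Angular frequency: ω = 2π·f = 2π·41.8 = 262.6 rad/s.
Step 2 — Component impedances:
  Z1: Z = R = 682 Ω
  Z2: Z = jωL = j·262.6·0.00439 = 0 + j1.153 Ω
  Z3: Z = 1/(jωC) = -j/(ω·C) = 0 - j3.808e+06 Ω
Step 3 — With the output port shorted to ground, the output series arm Z2 runs from the junction to ground; the shunt arm Z3 also runs from the junction to ground. They appear in parallel: Z3 || Z2 = 0 + j1.153 Ω.
Step 4 — Series with input arm Z1: Z_in = Z1 + (Z3 || Z2) = 682 + j1.153 Ω = 682∠0.1° Ω.
Step 5 — Power factor: PF = cos(φ) = Re(Z)/|Z| = 682/682 = 1.
Step 6 — Type: Im(Z) = 1.153 ⇒ lagging (phase φ = 0.1°).

PF = 1 (lagging, φ = 0.1°)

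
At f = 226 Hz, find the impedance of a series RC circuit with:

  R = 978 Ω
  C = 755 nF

Step 1 — Angular frequency: ω = 2π·f = 2π·226 = 1420 rad/s.
Step 2 — Component impedances:
  R: Z = R = 978 Ω
  C: Z = 1/(jωC) = -j/(ω·C) = 0 - j932.7 Ω
Step 3 — Series combination: Z_total = R + C = 978 - j932.7 Ω = 1351∠-43.6° Ω.

Z = 978 - j932.7 Ω = 1351∠-43.6° Ω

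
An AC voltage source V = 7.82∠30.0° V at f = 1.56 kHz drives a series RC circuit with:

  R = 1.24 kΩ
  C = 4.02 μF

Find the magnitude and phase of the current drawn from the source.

Step 1 — Angular frequency: ω = 2π·f = 2π·1560 = 9802 rad/s.
Step 2 — Component impedances:
  R: Z = R = 1240 Ω
  C: Z = 1/(jωC) = -j/(ω·C) = 0 - j25.38 Ω
Step 3 — Series combination: Z_total = R + C = 1240 - j25.38 Ω = 1240∠-1.2° Ω.
Step 4 — Source phasor: V = 7.82∠30.0° V = 6.772 + j3.91 V.
Step 5 — Ohm's law: I = V / Z_total = (6.772 + j3.91) / (1240 - j25.38) = 0.005395 + j0.003264 A.
Step 6 — Convert to polar: |I| = 0.006305 A, ∠I = 31.2°.

I = 0.006305∠31.2° A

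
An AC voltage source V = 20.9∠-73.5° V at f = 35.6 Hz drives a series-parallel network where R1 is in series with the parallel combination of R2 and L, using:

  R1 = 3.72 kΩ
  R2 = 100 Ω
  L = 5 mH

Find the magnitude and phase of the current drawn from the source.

Step 1 — Angular frequency: ω = 2π·f = 2π·35.6 = 223.7 rad/s.
Step 2 — Component impedances:
  R1: Z = R = 3720 Ω
  R2: Z = R = 100 Ω
  L: Z = jωL = j·223.7·0.005 = 0 + j1.118 Ω
Step 3 — Parallel branch: R2 || L = 1/(1/R2 + 1/L) = 0.01251 + j1.118 Ω.
Step 4 — Series with R1: Z_total = R1 + (R2 || L) = 3720 + j1.118 Ω = 3720∠0.0° Ω.
Step 5 — Source phasor: V = 20.9∠-73.5° V = 5.936 - j20.04 V.
Step 6 — Ohm's law: I = V / Z_total = (5.936 - j20.04) / (3720 + j1.118) = 0.001594 - j0.005387 A.
Step 7 — Convert to polar: |I| = 0.005618 A, ∠I = -73.5°.

I = 0.005618∠-73.5° A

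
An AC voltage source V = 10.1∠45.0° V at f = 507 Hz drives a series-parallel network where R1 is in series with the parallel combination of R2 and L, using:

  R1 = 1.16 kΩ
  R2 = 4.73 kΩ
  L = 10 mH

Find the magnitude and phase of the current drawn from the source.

Step 1 — Angular frequency: ω = 2π·f = 2π·507 = 3186 rad/s.
Step 2 — Component impedances:
  R1: Z = R = 1160 Ω
  R2: Z = R = 4730 Ω
  L: Z = jωL = j·3186·0.01 = 0 + j31.86 Ω
Step 3 — Parallel branch: R2 || L = 1/(1/R2 + 1/L) = 0.2145 + j31.85 Ω.
Step 4 — Series with R1: Z_total = R1 + (R2 || L) = 1160 + j31.85 Ω = 1161∠1.6° Ω.
Step 5 — Source phasor: V = 10.1∠45.0° V = 7.142 + j7.142 V.
Step 6 — Ohm's law: I = V / Z_total = (7.142 + j7.142) / (1160 + j31.85) = 0.00632 + j0.005982 A.
Step 7 — Convert to polar: |I| = 0.008702 A, ∠I = 43.4°.

I = 0.008702∠43.4° A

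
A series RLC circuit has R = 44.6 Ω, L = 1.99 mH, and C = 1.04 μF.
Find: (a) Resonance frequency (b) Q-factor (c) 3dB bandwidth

Step 1 — Resonance condition Im(Z)=0 gives ω₀ = 1/√(LC).
Step 2 — ω₀ = 1/√(0.00199·1.04e-06) = 2.198e+04 rad/s.
Step 3 — f₀ = ω₀/(2π) = 3498 Hz.
Step 4 — Series Q: Q = ω₀L/R = 2.198e+04·0.00199/44.6 = 0.9808.
Step 5 — 3dB bandwidth: Δω = ω₀/Q = 2.241e+04 rad/s; BW = Δω/(2π) = 3567 Hz.

(a) f₀ = 3498 Hz  (b) Q = 0.9808  (c) BW = 3567 Hz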